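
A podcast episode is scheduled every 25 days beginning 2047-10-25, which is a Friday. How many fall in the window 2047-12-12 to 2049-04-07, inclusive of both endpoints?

20

Occurrences land 25·i days after 2047-10-25 for i = 0, 1, 2, …
2047-12-12 is 48 days after the start; 48 ÷ 25 = 1 remainder 23; since the remainder is 23, round up to i = 2. First occurrence in the window: #3 on 2047-12-14 (2×25 = 50 days in).
2049-04-07 is 530 days after the start; 530 ÷ 25 = 21 remainder 5. Last occurrence in the window: #22 on 2049-04-02.
Occurrences #3 through #22: 20 in total.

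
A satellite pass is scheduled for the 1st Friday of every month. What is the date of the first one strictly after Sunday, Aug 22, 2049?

Sep 3, 2049

Aug 2049 starts on a Sunday, so its 1st Friday is Aug 6, 2049 (5 days in).
That is not after Aug 22, 2049, so look at Sep 2049.
Sep 2049 starts on a Wednesday, so its 1st Friday is Sep 3, 2049 (2 days in).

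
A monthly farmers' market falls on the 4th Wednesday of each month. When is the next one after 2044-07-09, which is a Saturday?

2044-07-27

July 2044 starts on a Friday; its first Wednesday is the 6th, so the 4th Wednesday is the 27th — 2044-07-27.
2044-07-27 is after 2044-07-09, so that is the next one.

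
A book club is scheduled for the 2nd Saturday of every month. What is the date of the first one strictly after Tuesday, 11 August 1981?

August 1981 starts on a Saturday; its first Saturday is the 1st, so the 2nd Saturday is the 8th — 8 August 1981.
That is not after 11 August 1981, so look at September 1981.
September 1981 starts on a Tuesday; its first Saturday is the 5th, so the 2nd Saturday is the 12th — 12 September 1981.

12 September 1981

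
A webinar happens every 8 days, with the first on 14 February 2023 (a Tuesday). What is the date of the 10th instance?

The 10th occurrence is 9 intervals after the first: 9 × 8 = 72 days after 14 February 2023.
February has 28 days — 14 days to the end of February leaves 58.
March has 31 days (27 left).
27 days into April → 27 April 2023.

27 April 2023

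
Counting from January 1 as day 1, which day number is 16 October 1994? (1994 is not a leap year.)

289

Days in months before October: 31 + 28 + 31 + 30 + 31 + 30 + 31 + 31 + 30 = 273.
Plus 16 days into October → day 289.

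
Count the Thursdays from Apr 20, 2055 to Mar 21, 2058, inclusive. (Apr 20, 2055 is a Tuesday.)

153

Apr 20, 2055 is a Tuesday; the first Thursday on or after it is Apr 22, 2055 (2 days later).
From Apr 22, 2055 to Mar 21, 2058: 253 + 366 + 365 + 80 = 1064 days (rest of 2055, 2056, 2057, to Mar 21, 2058 in 2058).
1064 ÷ 7 = 152 full weeks with remainder 0, so 152 more Thursdays after the first → 153.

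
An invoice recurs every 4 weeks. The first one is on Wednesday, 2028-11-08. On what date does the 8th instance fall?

2029-05-23

The 8th occurrence is 7 intervals after the first: 7 × 28 = 196 days after 2028-11-08.
November has 30 days — 22 days to the end of November leaves 174.
December has 31 days (143 left).
January has 31 days (112 left).
February has 28 days (84 left).
March has 31 days (53 left).
April has 30 days (23 left).
23 days into May → 2029-05-23.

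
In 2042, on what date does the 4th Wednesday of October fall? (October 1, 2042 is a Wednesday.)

October 2042 begins on a Wednesday, so the first Wednesday is October 1.
The 4th Wednesday is 3 weeks later: 1 + 21 = 22.

2042-10-22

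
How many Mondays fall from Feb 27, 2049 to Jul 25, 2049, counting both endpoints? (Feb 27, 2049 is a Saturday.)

Feb 27, 2049 is a Saturday; the first Monday on or after it is Mar 1, 2049 (2 days later).
From Mar 1, 2049 to Jul 25, 2049: 30 + 30 + 31 + 30 + 25 = 146 days (rest of Mar, Apr, May, Jun, Jul).
146 ÷ 7 = 20 full weeks with remainder 6, so 20 more Mondays after the first → 21.

21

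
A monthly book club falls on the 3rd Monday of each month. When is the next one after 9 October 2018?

October 2018 starts on a Monday; its first Monday is the 1st, so the 3rd Monday is the 15th — 15 October 2018.
15 October 2018 is after 9 October 2018, so that is the next one.

15 October 2018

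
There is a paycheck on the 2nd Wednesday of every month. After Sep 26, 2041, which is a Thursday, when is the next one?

Oct 9, 2041

Sep 2041 starts on a Sunday; its first Wednesday is the 4th, so the 2nd Wednesday is the 11th — Sep 11, 2041.
That is not after Sep 26, 2041, so look at Oct 2041.
Oct 2041 starts on a Tuesday; its first Wednesday is the 2nd, so the 2nd Wednesday is the 9th — Oct 9, 2041.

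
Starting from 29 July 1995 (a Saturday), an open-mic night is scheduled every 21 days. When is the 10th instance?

3 February 1996

The 10th occurrence is 9 intervals after the first: 9 × 21 = 189 days after 29 July 1995.
July has 31 days — 2 days to the end of July leaves 187.
August has 31 days (156 left).
September has 30 days (126 left).
October has 31 days (95 left).
November has 30 days (65 left).
December has 31 days (34 left).
January has 31 days (3 left).
3 days into February → 3 February 1996.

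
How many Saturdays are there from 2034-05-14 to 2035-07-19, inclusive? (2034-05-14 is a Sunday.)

61

2034-05-14 is a Sunday; the first Saturday on or after it is 2034-05-20 (6 days later).
From 2034-05-20 to 2035-07-19: 225 + 200 = 425 days (rest of 2034, to 2035-07-19 in 2035).
425 ÷ 7 = 60 full weeks with remainder 5, so 60 more Saturdays after the first → 61.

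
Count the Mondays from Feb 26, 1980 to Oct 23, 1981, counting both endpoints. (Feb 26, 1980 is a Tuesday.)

86

Feb 26, 1980 is a Tuesday; the first Monday on or after it is Mar 3, 1980 (6 days later).
From Mar 3, 1980 to Oct 23, 1981: 303 + 296 = 599 days (rest of 1980, to Oct 23, 1981 in 1981).
599 ÷ 7 = 85 full weeks with remainder 4, so 85 more Mondays after the first → 86.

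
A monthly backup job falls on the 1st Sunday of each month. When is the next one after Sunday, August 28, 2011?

September 4, 2011

August 2011 starts on a Monday, so its 1st Sunday is August 7, 2011 (6 days in).
That is not after August 28, 2011, so look at September 2011.
September 2011 starts on a Thursday, so its 1st Sunday is September 4, 2011 (3 days in).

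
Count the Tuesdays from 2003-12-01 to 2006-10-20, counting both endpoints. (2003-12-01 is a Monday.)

2003-12-01 is a Monday; the first Tuesday on or after it is 2003-12-02 (1 day later).
From 2003-12-02 to 2006-10-20: 29 + 366 + 365 + 293 = 1053 days (rest of 2003, 2004, 2005, to 2006-10-20 in 2006).
1053 ÷ 7 = 150 full weeks with remainder 3, so 150 more Tuesdays after the first → 151.

151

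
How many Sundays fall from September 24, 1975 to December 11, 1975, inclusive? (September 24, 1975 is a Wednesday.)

11

September 24, 1975 is a Wednesday; the first Sunday on or after it is September 28, 1975 (4 days later).
From September 28, 1975 to December 11, 1975: 2 + 31 + 30 + 11 = 74 days (rest of September, October, November, December).
74 ÷ 7 = 10 full weeks with remainder 4, so 10 more Sundays after the first → 11.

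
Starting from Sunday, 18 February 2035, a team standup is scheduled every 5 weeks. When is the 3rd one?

The 3rd occurrence is 2 intervals after the first: 2 × 35 = 70 days after 18 February 2035.
February has 28 days — 10 days to the end of February leaves 60.
March has 31 days (29 left).
29 days into April → 29 April 2035.

29 April 2035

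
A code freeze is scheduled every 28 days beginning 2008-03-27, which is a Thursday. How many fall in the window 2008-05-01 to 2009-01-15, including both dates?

Occurrences land 28·i days after 2008-03-27 for i = 0, 1, 2, …
2008-05-01 is 35 days after the start; 35 ÷ 28 = 1 remainder 7; since the remainder is 7, round up to i = 2. First occurrence in the window: #3 on 2008-05-22 (2×28 = 56 days in).
2009-01-15 is 294 days after the start; 294 ÷ 28 = 10 remainder 14. Last occurrence in the window: #11 on 2009-01-01.
Occurrences #3 through #11: 9 in total.

9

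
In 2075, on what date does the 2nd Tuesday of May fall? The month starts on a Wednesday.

May 2075 begins on a Wednesday, so the first Tuesday is May 7 (6 days later).
The 2nd Tuesday is 1 weeks later: 7 + 7 = 14.

14 May 2075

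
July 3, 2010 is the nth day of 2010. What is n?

184

Days in months before July: 31 + 28 + 31 + 30 + 31 + 30 = 181.
Plus 3 days into July → day 184.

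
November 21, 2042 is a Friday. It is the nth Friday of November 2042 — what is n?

3rd

Day 21 falls in week ⌈21/7⌉ of the month.
Days 1–7 hold the 1st Friday, 8–14 the 2nd, 15–21 the 3rd, 22–28 the 4th, 29–31 the 5th.
21 is in the range for the 3rd.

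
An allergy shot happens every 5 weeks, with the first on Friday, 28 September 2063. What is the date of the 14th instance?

The 14th occurrence is 13 intervals after the first: 13 × 35 = 455 days after 28 September 2063.
September has 30 days — 2 days to the end of September leaves 453.
From end of September to end of 2063 is 92 days (361 left).
January has 31 days (330 left).
February has 29 days (301 left).
March has 31 days (270 left).
April has 30 days (240 left).
May has 31 days (209 left).
June has 30 days (179 left).
July has 31 days (148 left).
August has 31 days (117 left).
September has 30 days (87 left).
October has 31 days (56 left).
November has 30 days (26 left).
26 days into December → 26 December 2064.

26 December 2064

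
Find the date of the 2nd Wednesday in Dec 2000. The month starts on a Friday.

Dec 2000 begins on a Friday, so the first Wednesday is Dec 6 (5 days later).
The 2nd Wednesday is 1 weeks later: 6 + 7 = 13.

Dec 13, 2000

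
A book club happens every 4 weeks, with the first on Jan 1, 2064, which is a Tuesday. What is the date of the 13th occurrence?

Dec 2, 2064

The 13th occurrence is 12 intervals after the first: 12 × 28 = 336 days after Jan 1, 2064.
Jan has 31 days — 30 days to the end of Jan leaves 306.
Feb has 29 days (277 left).
Mar has 31 days (246 left).
Apr has 30 days (216 left).
May has 31 days (185 left).
Jun has 30 days (155 left).
Jul has 31 days (124 left).
Aug has 31 days (93 left).
Sep has 30 days (63 left).
Oct has 31 days (32 left).
Nov has 30 days (2 left).
2 days into Dec → Dec 2, 2064.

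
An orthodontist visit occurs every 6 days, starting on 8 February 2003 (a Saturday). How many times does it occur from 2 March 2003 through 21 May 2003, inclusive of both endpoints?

Occurrences land 6·i days after 8 February 2003 for i = 0, 1, 2, …
2 March 2003 is 22 days after the start; 22 ÷ 6 = 3 remainder 4; since the remainder is 4, round up to i = 4. First occurrence in the window: #5 on 4 March 2003 (4×6 = 24 days in).
21 May 2003 is 102 days after the start; 102 ÷ 6 = 17 remainder 0. Last occurrence in the window: #18 on 21 May 2003.
Occurrences #5 through #18: 14 in total.

14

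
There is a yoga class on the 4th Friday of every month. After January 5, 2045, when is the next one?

January 27, 2045

January 2045 starts on a Sunday; its first Friday is the 6th, so the 4th Friday is the 27th — January 27, 2045.
January 27, 2045 is after January 5, 2045, so that is the next one.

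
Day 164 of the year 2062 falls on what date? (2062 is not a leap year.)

Jun 13, 2062

Jan has 31 days (164 − 31 = 133 remain).
Feb has 28 days (133 − 28 = 105 remain).
Mar has 31 days (105 − 31 = 74 remain).
Apr has 30 days (74 − 30 = 44 remain).
May has 31 days (44 − 31 = 13 remain).
13 into Jun → Jun 13.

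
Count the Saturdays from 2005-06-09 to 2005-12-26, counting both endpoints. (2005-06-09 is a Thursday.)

2005-06-09 is a Thursday; the first Saturday on or after it is 2005-06-11 (2 days later).
From 2005-06-11 to 2005-12-26: 19 + 31 + 31 + 30 + 31 + 30 + 26 = 198 days (rest of June, July, August, September, October, November, December).
198 ÷ 7 = 28 full weeks with remainder 2, so 28 more Saturdays after the first → 29.

29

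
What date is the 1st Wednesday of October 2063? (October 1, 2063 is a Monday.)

2063-10-03

October 2063 begins on a Monday, so the first Wednesday is October 3 (2 days later).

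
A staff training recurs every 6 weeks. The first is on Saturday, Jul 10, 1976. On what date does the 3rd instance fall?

The 3rd occurrence is 2 intervals after the first: 2 × 42 = 84 days after Jul 10, 1976.
Jul has 31 days — 21 days to the end of Jul leaves 63.
Aug has 31 days (32 left).
Sep has 30 days (2 left).
2 days into Oct → Oct 2, 1976.

Oct 2, 1976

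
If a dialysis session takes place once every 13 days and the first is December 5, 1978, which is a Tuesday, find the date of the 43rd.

June 3, 1980

The 43rd occurrence is 42 intervals after the first: 42 × 13 = 546 days after December 5, 1978.
December has 31 days — 26 days to the end of December leaves 520.
1979 has 365 days (155 left).
January has 31 days (124 left).
February has 29 days (95 left).
March has 31 days (64 left).
April has 30 days (34 left).
May has 31 days (3 left).
3 days into June → June 3, 1980.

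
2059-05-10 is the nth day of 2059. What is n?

Days in months before May: 31 + 28 + 31 + 30 = 120.
Plus 10 days into May → day 130.

130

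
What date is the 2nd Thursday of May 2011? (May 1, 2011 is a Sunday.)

May 2011 begins on a Sunday, so the first Thursday is May 5 (4 days later).
The 2nd Thursday is 1 weeks later: 5 + 7 = 12.

12 May 2011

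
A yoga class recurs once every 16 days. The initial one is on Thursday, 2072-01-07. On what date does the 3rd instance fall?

2072-02-08

The 3rd occurrence is 2 intervals after the first: 2 × 16 = 32 days after 2072-01-07.
January has 31 days — 24 days to the end of January leaves 8.
8 days into February → 2072-02-08.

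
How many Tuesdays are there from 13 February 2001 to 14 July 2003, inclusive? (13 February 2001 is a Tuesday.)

13 February 2001 is a Tuesday; the first Tuesday on or after it is 13 February 2001.
From 13 February 2001 to 14 July 2003: 321 + 365 + 195 = 881 days (rest of 2001, 2002, to 14 July 2003 in 2003).
881 ÷ 7 = 125 full weeks with remainder 6, so 125 more Tuesdays after the first → 126.

126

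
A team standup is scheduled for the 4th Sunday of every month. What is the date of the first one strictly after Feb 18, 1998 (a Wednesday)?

Feb 22, 1998

Feb 1998 starts on a Sunday; its first Sunday is the 1st, so the 4th Sunday is the 22nd — Feb 22, 1998.
Feb 22, 1998 is after Feb 18, 1998, so that is the next one.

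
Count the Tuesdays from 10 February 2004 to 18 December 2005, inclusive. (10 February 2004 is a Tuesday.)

97

10 February 2004 is a Tuesday; the first Tuesday on or after it is 10 February 2004.
From 10 February 2004 to 18 December 2005: 325 + 352 = 677 days (rest of 2004, to 18 December 2005 in 2005).
677 ÷ 7 = 96 full weeks with remainder 5, so 96 more Tuesdays after the first → 97.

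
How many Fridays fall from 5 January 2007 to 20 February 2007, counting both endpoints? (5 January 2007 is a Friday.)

7

5 January 2007 is a Friday; the first Friday on or after it is 5 January 2007.
From 5 January 2007 to 20 February 2007: 26 + 20 = 46 days (rest of January, February).
46 ÷ 7 = 6 full weeks with remainder 4, so 6 more Fridays after the first → 7.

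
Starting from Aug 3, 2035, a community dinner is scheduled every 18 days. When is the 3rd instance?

Sep 8, 2035

The 3rd occurrence is 2 intervals after the first: 2 × 18 = 36 days after Aug 3, 2035.
Aug has 31 days — 28 days to the end of Aug leaves 8.
8 days into Sep → Sep 8, 2035.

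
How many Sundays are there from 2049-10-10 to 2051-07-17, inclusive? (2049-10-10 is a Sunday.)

93

2049-10-10 is a Sunday; the first Sunday on or after it is 2049-10-10.
From 2049-10-10 to 2051-07-17: 82 + 365 + 198 = 645 days (rest of 2049, 2050, to 2051-07-17 in 2051).
645 ÷ 7 = 92 full weeks with remainder 1, so 92 more Sundays after the first → 93.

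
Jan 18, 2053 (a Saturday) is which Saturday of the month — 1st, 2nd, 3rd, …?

Day 18 falls in week ⌈18/7⌉ of the month.
Days 1–7 hold the 1st Saturday, 8–14 the 2nd, 15–21 the 3rd, 22–28 the 4th, 29–31 the 5th.
18 is in the range for the 3rd.

3rd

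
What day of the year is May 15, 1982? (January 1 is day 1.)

135

Days in months before May: 31 + 28 + 31 + 30 = 120.
Plus 15 days into May → day 135.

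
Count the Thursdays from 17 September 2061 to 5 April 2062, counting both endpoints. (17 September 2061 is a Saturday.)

28

17 September 2061 is a Saturday; the first Thursday on or after it is 22 September 2061 (5 days later).
From 22 September 2061 to 5 April 2062: 8 + 31 + 30 + 31 + 31 + 28 + 31 + 5 = 195 days (rest of September, October, November, December, January, February, March, April).
195 ÷ 7 = 27 full weeks with remainder 6, so 27 more Thursdays after the first → 28.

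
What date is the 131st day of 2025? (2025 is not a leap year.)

11 May 2025

January has 31 days (131 − 31 = 100 remain).
February has 28 days (100 − 28 = 72 remain).
March has 31 days (72 − 31 = 41 remain).
April has 30 days (41 − 30 = 11 remain).
11 into May → May 11.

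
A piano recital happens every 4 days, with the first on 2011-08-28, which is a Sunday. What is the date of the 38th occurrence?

The 38th occurrence is 37 intervals after the first: 37 × 4 = 148 days after 2011-08-28.
August has 31 days — 3 days to the end of August leaves 145.
September has 30 days (115 left).
October has 31 days (84 left).
November has 30 days (54 left).
December has 31 days (23 left).
23 days into January → 2012-01-23.

2012-01-23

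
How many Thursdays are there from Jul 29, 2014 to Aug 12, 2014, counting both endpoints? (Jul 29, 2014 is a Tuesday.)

2

Jul 29, 2014 is a Tuesday; the first Thursday on or after it is Jul 31, 2014 (2 days later).
From Jul 31, 2014 to Aug 12, 2014: 0 + 12 = 12 days (rest of Jul, Aug).
12 ÷ 7 = 1 full weeks with remainder 5, so 1 more Thursdays after the first → 2.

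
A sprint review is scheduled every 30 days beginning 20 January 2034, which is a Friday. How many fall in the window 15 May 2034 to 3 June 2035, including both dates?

Occurrences land 30·i days after 20 January 2034 for i = 0, 1, 2, …
15 May 2034 is 115 days after the start; 115 ÷ 30 = 3 remainder 25; since the remainder is 25, round up to i = 4. First occurrence in the window: #5 on 20 May 2034 (4×30 = 120 days in).
3 June 2035 is 499 days after the start; 499 ÷ 30 = 16 remainder 19. Last occurrence in the window: #17 on 15 May 2035.
Occurrences #5 through #17: 13 in total.

13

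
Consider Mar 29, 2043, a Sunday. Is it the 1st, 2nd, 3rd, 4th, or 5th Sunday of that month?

Day 29 falls in week ⌈29/7⌉ of the month.
Days 1–7 hold the 1st Sunday, 8–14 the 2nd, 15–21 the 3rd, 22–28 the 4th, 29–31 the 5th.
29 is in the range for the 5th.

5th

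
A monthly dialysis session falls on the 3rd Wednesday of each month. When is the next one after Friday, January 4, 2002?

January 2002 starts on a Tuesday; its first Wednesday is the 2nd, so the 3rd Wednesday is the 16th — January 16, 2002.
January 16, 2002 is after January 4, 2002, so that is the next one.

January 16, 2002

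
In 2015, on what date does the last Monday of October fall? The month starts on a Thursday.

October 2015 begins on a Thursday, so the first Monday is October 5 (4 days later).
October 2015 has 31 days. Adding weeks: 5, 12, 19, 26 — the last one ≤ 31 is the 26th.

26 October 2015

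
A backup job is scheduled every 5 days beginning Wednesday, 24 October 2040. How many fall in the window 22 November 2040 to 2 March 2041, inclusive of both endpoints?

20

Occurrences land 5·i days after 24 October 2040 for i = 0, 1, 2, …
22 November 2040 is 29 days after the start; 29 ÷ 5 = 5 remainder 4; since the remainder is 4, round up to i = 6. First occurrence in the window: #7 on 23 November 2040 (6×5 = 30 days in).
2 March 2041 is 129 days after the start; 129 ÷ 5 = 25 remainder 4. Last occurrence in the window: #26 on 26 February 2041.
Occurrences #7 through #26: 20 in total.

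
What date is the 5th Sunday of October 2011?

The first Sunday of October 2011 is October 2.
The 5th Sunday is 4 weeks later: 2 + 28 = 30.

2011-10-30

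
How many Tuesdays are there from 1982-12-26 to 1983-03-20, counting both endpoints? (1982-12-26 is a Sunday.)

12

1982-12-26 is a Sunday; the first Tuesday on or after it is 1982-12-28 (2 days later).
From 1982-12-28 to 1983-03-20: 3 + 31 + 28 + 20 = 82 days (rest of December, January, February, March).
82 ÷ 7 = 11 full weeks with remainder 5, so 11 more Tuesdays after the first → 12.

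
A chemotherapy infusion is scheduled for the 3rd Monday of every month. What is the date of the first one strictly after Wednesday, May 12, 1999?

May 17, 1999

May 1999 starts on a Saturday; its first Monday is the 3rd, so the 3rd Monday is the 17th — May 17, 1999.
May 17, 1999 is after May 12, 1999, so that is the next one.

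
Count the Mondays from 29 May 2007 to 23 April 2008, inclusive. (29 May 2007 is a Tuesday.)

29 May 2007 is a Tuesday; the first Monday on or after it is 4 June 2007 (6 days later).
From 4 June 2007 to 23 April 2008: 26 + 31 + 31 + 30 + 31 + 30 + 31 + 31 + 29 + 31 + 23 = 324 days (rest of June, July, August, September, October, November, December, January, February, March, April).
324 ÷ 7 = 46 full weeks with remainder 2, so 46 more Mondays after the first → 47.

47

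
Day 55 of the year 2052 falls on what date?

January has 31 days (55 − 31 = 24 remain).
24 into February → February 24.

2052-02-24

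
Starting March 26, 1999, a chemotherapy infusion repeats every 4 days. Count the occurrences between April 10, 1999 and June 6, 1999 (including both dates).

15

Occurrences land 4·i days after March 26, 1999 for i = 0, 1, 2, …
April 10, 1999 is 15 days after the start; 15 ÷ 4 = 3 remainder 3; since the remainder is 3, round up to i = 4. First occurrence in the window: #5 on April 11, 1999 (4×4 = 16 days in).
June 6, 1999 is 72 days after the start; 72 ÷ 4 = 18 remainder 0. Last occurrence in the window: #19 on June 6, 1999.
Occurrences #5 through #19: 15 in total.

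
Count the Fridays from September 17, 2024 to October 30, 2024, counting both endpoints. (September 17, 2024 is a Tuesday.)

6

September 17, 2024 is a Tuesday; the first Friday on or after it is September 20, 2024 (3 days later).
From September 20, 2024 to October 30, 2024: 10 + 30 = 40 days (rest of September, October).
40 ÷ 7 = 5 full weeks with remainder 5, so 5 more Fridays after the first → 6.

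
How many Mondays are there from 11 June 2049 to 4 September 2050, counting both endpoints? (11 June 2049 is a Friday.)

11 June 2049 is a Friday; the first Monday on or after it is 14 June 2049 (3 days later).
From 14 June 2049 to 4 September 2050: 200 + 247 = 447 days (rest of 2049, to 4 September 2050 in 2050).
447 ÷ 7 = 63 full weeks with remainder 6, so 63 more Mondays after the first → 64.

64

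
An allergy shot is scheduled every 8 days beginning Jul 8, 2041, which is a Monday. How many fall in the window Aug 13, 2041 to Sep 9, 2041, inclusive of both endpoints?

3

Occurrences land 8·i days after Jul 8, 2041 for i = 0, 1, 2, …
Aug 13, 2041 is 36 days after the start; 36 ÷ 8 = 4 remainder 4; since the remainder is 4, round up to i = 5. First occurrence in the window: #6 on Aug 17, 2041 (5×8 = 40 days in).
Sep 9, 2041 is 63 days after the start; 63 ÷ 8 = 7 remainder 7. Last occurrence in the window: #8 on Sep 2, 2041.
Occurrences #6 through #8: 3 in total.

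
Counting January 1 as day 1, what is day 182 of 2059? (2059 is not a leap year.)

1 July 2059

January has 31 days (182 − 31 = 151 remain).
February has 28 days (151 − 28 = 123 remain).
March has 31 days (123 − 31 = 92 remain).
April has 30 days (92 − 30 = 62 remain).
May has 31 days (62 − 31 = 31 remain).
June has 30 days (31 − 30 = 1 remain).
1 into July → July 1.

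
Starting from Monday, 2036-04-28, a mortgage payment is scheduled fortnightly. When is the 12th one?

2036-09-29

The 12th occurrence is 11 intervals after the first: 11 × 14 = 154 days after 2036-04-28.
April has 30 days — 2 days to the end of April leaves 152.
May has 31 days (121 left).
June has 30 days (91 left).
July has 31 days (60 left).
August has 31 days (29 left).
29 days into September → 2036-09-29.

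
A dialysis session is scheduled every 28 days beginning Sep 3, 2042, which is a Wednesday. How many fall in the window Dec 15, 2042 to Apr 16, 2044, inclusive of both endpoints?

Occurrences land 28·i days after Sep 3, 2042 for i = 0, 1, 2, …
Dec 15, 2042 is 103 days after the start; 103 ÷ 28 = 3 remainder 19; since the remainder is 19, round up to i = 4. First occurrence in the window: #5 on Dec 24, 2042 (4×28 = 112 days in).
Apr 16, 2044 is 591 days after the start; 591 ÷ 28 = 21 remainder 3. Last occurrence in the window: #22 on Apr 13, 2044.
Occurrences #5 through #22: 18 in total.

18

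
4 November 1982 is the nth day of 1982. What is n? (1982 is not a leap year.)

Days in months before November: 31 + 28 + 31 + 30 + 31 + 30 + 31 + 31 + 30 + 31 = 304.
Plus 4 days into November → day 308.

308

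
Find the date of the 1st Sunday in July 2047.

July 2047 begins on a Monday, so the first Sunday is July 7 (6 days later).

2047-07-07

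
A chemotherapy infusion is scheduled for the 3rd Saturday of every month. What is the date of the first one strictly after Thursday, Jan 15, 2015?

Jan 17, 2015

Jan 2015 starts on a Thursday; its first Saturday is the 3rd, so the 3rd Saturday is the 17th — Jan 17, 2015.
Jan 17, 2015 is after Jan 15, 2015, so that is the next one.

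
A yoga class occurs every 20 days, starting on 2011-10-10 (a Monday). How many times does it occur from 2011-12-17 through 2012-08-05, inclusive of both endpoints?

12

Occurrences land 20·i days after 2011-10-10 for i = 0, 1, 2, …
2011-12-17 is 68 days after the start; 68 ÷ 20 = 3 remainder 8; since the remainder is 8, round up to i = 4. First occurrence in the window: #5 on 2011-12-29 (4×20 = 80 days in).
2012-08-05 is 300 days after the start; 300 ÷ 20 = 15 remainder 0. Last occurrence in the window: #16 on 2012-08-05.
Occurrences #5 through #16: 12 in total.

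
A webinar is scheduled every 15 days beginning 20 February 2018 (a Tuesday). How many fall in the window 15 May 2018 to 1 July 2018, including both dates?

3

Occurrences land 15·i days after 20 February 2018 for i = 0, 1, 2, …
15 May 2018 is 84 days after the start; 84 ÷ 15 = 5 remainder 9; since the remainder is 9, round up to i = 6. First occurrence in the window: #7 on 21 May 2018 (6×15 = 90 days in).
1 July 2018 is 131 days after the start; 131 ÷ 15 = 8 remainder 11. Last occurrence in the window: #9 on 20 June 2018.
Occurrences #7 through #9: 3 in total.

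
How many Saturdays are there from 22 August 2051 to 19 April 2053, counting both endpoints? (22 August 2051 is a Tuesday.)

87

22 August 2051 is a Tuesday; the first Saturday on or after it is 26 August 2051 (4 days later).
From 26 August 2051 to 19 April 2053: 127 + 366 + 109 = 602 days (rest of 2051, 2052, to 19 April 2053 in 2053).
602 ÷ 7 = 86 full weeks with remainder 0, so 86 more Saturdays after the first → 87.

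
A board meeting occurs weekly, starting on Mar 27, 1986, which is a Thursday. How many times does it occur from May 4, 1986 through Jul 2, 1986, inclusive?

Occurrences land 7·i days after Mar 27, 1986 for i = 0, 1, 2, …
May 4, 1986 is 38 days after the start; 38 ÷ 7 = 5 remainder 3; since the remainder is 3, round up to i = 6. First occurrence in the window: #7 on May 8, 1986 (6×7 = 42 days in).
Jul 2, 1986 is 97 days after the start; 97 ÷ 7 = 13 remainder 6. Last occurrence in the window: #14 on Jun 26, 1986.
Occurrences #7 through #14: 8 in total.

8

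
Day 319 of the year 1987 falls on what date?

November 15, 1987

January has 31 days (319 − 31 = 288 remain).
February has 28 days (288 − 28 = 260 remain).
March has 31 days (260 − 31 = 229 remain).
April has 30 days (229 − 30 = 199 remain).
May has 31 days (199 − 31 = 168 remain).
June has 30 days (168 − 30 = 138 remain).
July has 31 days (138 − 31 = 107 remain).
August has 31 days (107 − 31 = 76 remain).
September has 30 days (76 − 30 = 46 remain).
October has 31 days (46 − 31 = 15 remain).
15 into November → November 15.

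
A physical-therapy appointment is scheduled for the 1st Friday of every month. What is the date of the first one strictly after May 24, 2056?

June 2, 2056

May 2056 starts on a Monday, so its 1st Friday is May 5, 2056 (4 days in).
That is not after May 24, 2056, so look at June 2056.
June 2056 starts on a Thursday, so its 1st Friday is June 2, 2056 (1 day in).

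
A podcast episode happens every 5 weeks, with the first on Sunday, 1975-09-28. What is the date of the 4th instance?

The 4th occurrence is 3 intervals after the first: 3 × 35 = 105 days after 1975-09-28.
September has 30 days — 2 days to the end of September leaves 103.
October has 31 days (72 left).
November has 30 days (42 left).
December has 31 days (11 left).
11 days into January → 1976-01-11.

1976-01-11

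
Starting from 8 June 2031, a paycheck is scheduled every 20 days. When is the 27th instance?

9 November 2032

The 27th occurrence is 26 intervals after the first: 26 × 20 = 520 days after 8 June 2031.
June has 30 days — 22 days to the end of June leaves 498.
From end of June to end of 2031 is 184 days (314 left).
January has 31 days (283 left).
February has 29 days (254 left).
March has 31 days (223 left).
April has 30 days (193 left).
May has 31 days (162 left).
June has 30 days (132 left).
July has 31 days (101 left).
August has 31 days (70 left).
September has 30 days (40 left).
October has 31 days (9 left).
9 days into November → 9 November 2032.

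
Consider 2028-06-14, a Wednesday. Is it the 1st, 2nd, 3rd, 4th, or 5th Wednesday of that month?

Day 14 falls in week ⌈14/7⌉ of the month.
Days 1–7 hold the 1st Wednesday, 8–14 the 2nd, 15–21 the 3rd, 22–28 the 4th, 29–31 the 5th.
14 is in the range for the 2nd.

2nd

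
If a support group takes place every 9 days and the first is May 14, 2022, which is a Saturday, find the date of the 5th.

Jun 19, 2022

The 5th occurrence is 4 intervals after the first: 4 × 9 = 36 days after May 14, 2022.
May has 31 days — 17 days to the end of May leaves 19.
19 days into Jun → Jun 19, 2022.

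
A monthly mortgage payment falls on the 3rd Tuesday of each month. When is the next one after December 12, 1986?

December 1986 starts on a Monday; its first Tuesday is the 2nd, so the 3rd Tuesday is the 16th — December 16, 1986.
December 16, 1986 is after December 12, 1986, so that is the next one.

December 16, 1986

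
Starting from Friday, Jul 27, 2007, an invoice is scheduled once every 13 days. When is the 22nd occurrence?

Apr 25, 2008

The 22nd occurrence is 21 intervals after the first: 21 × 13 = 273 days after Jul 27, 2007.
Jul has 31 days — 4 days to the end of Jul leaves 269.
Aug has 31 days (238 left).
Sep has 30 days (208 left).
Oct has 31 days (177 left).
Nov has 30 days (147 left).
Dec has 31 days (116 left).
Jan has 31 days (85 left).
Feb has 29 days (56 left).
Mar has 31 days (25 left).
25 days into Apr → Apr 25, 2008.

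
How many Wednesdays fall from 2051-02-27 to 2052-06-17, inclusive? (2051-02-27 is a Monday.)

68

2051-02-27 is a Monday; the first Wednesday on or after it is 2051-03-01 (2 days later).
From 2051-03-01 to 2052-06-17: 305 + 169 = 474 days (rest of 2051, to 2052-06-17 in 2052).
474 ÷ 7 = 67 full weeks with remainder 5, so 67 more Wednesdays after the first → 68.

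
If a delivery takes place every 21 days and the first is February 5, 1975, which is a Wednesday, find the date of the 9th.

July 23, 1975

The 9th occurrence is 8 intervals after the first: 8 × 21 = 168 days after February 5, 1975.
February has 28 days — 23 days to the end of February leaves 145.
March has 31 days (114 left).
April has 30 days (84 left).
May has 31 days (53 left).
June has 30 days (23 left).
23 days into July → July 23, 1975.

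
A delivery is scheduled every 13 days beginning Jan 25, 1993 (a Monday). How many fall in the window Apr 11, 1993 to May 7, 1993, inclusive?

Occurrences land 13·i days after Jan 25, 1993 for i = 0, 1, 2, …
Apr 11, 1993 is 76 days after the start; 76 ÷ 13 = 5 remainder 11; since the remainder is 11, round up to i = 6. First occurrence in the window: #7 on Apr 13, 1993 (6×13 = 78 days in).
May 7, 1993 is 102 days after the start; 102 ÷ 13 = 7 remainder 11. Last occurrence in the window: #8 on Apr 26, 1993.
Occurrences #7 through #8: 2 in total.

2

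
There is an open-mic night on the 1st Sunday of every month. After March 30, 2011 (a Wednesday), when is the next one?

April 3, 2011

March 2011 starts on a Tuesday, so its 1st Sunday is March 6, 2011 (5 days in).
That is not after March 30, 2011, so look at April 2011.
April 2011 starts on a Friday, so its 1st Sunday is April 3, 2011 (2 days in).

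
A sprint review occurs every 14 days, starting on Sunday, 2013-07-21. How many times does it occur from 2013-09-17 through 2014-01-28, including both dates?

9

Occurrences land 14·i days after 2013-07-21 for i = 0, 1, 2, …
2013-09-17 is 58 days after the start; 58 ÷ 14 = 4 remainder 2; since the remainder is 2, round up to i = 5. First occurrence in the window: #6 on 2013-09-29 (5×14 = 70 days in).
2014-01-28 is 191 days after the start; 191 ÷ 14 = 13 remainder 9. Last occurrence in the window: #14 on 2014-01-19.
Occurrences #6 through #14: 9 in total.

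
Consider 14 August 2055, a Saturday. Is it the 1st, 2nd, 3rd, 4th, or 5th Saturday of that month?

2nd

Day 14 falls in week ⌈14/7⌉ of the month.
Days 1–7 hold the 1st Saturday, 8–14 the 2nd, 15–21 the 3rd, 22–28 the 4th, 29–31 the 5th.
14 is in the range for the 2nd.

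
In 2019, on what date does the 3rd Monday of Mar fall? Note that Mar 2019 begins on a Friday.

Mar 18, 2019

Mar 2019 begins on a Friday, so the first Monday is Mar 4 (3 days later).
The 3rd Monday is 2 weeks later: 4 + 14 = 18.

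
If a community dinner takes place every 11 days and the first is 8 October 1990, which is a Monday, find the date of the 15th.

11 March 1991

The 15th occurrence is 14 intervals after the first: 14 × 11 = 154 days after 8 October 1990.
October has 31 days — 23 days to the end of October leaves 131.
November has 30 days (101 left).
December has 31 days (70 left).
January has 31 days (39 left).
February has 28 days (11 left).
11 days into March → 11 March 1991.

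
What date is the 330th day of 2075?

Jan has 31 days (330 − 31 = 299 remain).
Feb has 28 days (299 − 28 = 271 remain).
Mar has 31 days (271 − 31 = 240 remain).
Apr has 30 days (240 − 30 = 210 remain).
May has 31 days (210 − 31 = 179 remain).
Jun has 30 days (179 − 30 = 149 remain).
Jul has 31 days (149 − 31 = 118 remain).
Aug has 31 days (118 − 31 = 87 remain).
Sep has 30 days (87 − 30 = 57 remain).
Oct has 31 days (57 − 31 = 26 remain).
26 into Nov → Nov 26.

Nov 26, 2075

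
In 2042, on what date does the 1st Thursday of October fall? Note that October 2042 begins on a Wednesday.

October 2042 begins on a Wednesday, so the first Thursday is October 2 (1 day later).

2 October 2042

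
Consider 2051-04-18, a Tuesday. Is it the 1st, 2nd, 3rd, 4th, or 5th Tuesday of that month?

Day 18 falls in week ⌈18/7⌉ of the month.
Days 1–7 hold the 1st Tuesday, 8–14 the 2nd, 15–21 the 3rd, 22–28 the 4th, 29–31 the 5th.
18 is in the range for the 3rd.

3rd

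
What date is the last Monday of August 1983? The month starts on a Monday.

1983-08-29

August 1983 begins on a Monday, so the first Monday is August 1.
August 1983 has 31 days. Adding weeks: 1, 8, 15, 22, 29 — the last one ≤ 31 is the 29th.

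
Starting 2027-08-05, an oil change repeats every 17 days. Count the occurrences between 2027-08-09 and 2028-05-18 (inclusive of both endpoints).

Occurrences land 17·i days after 2027-08-05 for i = 0, 1, 2, …
2027-08-09 is 4 days after the start; 4 ÷ 17 = 0 remainder 4; since the remainder is 4, round up to i = 1. First occurrence in the window: #2 on 2027-08-22 (1×17 = 17 days in).
2028-05-18 is 287 days after the start; 287 ÷ 17 = 16 remainder 15. Last occurrence in the window: #17 on 2028-05-03.
Occurrences #2 through #17: 16 in total.

16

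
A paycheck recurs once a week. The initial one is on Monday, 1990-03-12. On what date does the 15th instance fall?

1990-06-18

The 15th occurrence is 14 intervals after the first: 14 × 7 = 98 days after 1990-03-12.
March has 31 days — 19 days to the end of March leaves 79.
April has 30 days (49 left).
May has 31 days (18 left).
18 days into June → 1990-06-18.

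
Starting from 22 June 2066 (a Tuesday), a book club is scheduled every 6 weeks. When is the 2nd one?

The 2nd occurrence is 1 interval after the first: 1 × 42 = 42 days after 22 June 2066.
June has 30 days — 8 days to the end of June leaves 34.
July has 31 days (3 left).
3 days into August → 3 August 2066.

3 August 2066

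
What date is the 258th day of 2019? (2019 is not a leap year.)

January has 31 days (258 − 31 = 227 remain).
February has 28 days (227 − 28 = 199 remain).
March has 31 days (199 − 31 = 168 remain).
April has 30 days (168 − 30 = 138 remain).
May has 31 days (138 − 31 = 107 remain).
June has 30 days (107 − 30 = 77 remain).
July has 31 days (77 − 31 = 46 remain).
August has 31 days (46 − 31 = 15 remain).
15 into September → September 15.

September 15, 2019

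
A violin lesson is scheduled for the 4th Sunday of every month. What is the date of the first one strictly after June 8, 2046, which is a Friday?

June 2046 starts on a Friday; its first Sunday is the 3rd, so the 4th Sunday is the 24th — June 24, 2046.
June 24, 2046 is after June 8, 2046, so that is the next one.

June 24, 2046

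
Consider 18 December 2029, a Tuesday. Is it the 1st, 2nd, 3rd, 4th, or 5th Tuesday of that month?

Day 18 falls in week ⌈18/7⌉ of the month.
Days 1–7 hold the 1st Tuesday, 8–14 the 2nd, 15–21 the 3rd, 22–28 the 4th, 29–31 the 5th.
18 is in the range for the 3rd.

3rd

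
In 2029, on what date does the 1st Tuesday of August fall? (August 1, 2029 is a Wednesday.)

2029-08-07

August 2029 begins on a Wednesday, so the first Tuesday is August 7 (6 days later).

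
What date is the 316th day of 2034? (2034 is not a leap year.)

January has 31 days (316 − 31 = 285 remain).
February has 28 days (285 − 28 = 257 remain).
March has 31 days (257 − 31 = 226 remain).
April has 30 days (226 − 30 = 196 remain).
May has 31 days (196 − 31 = 165 remain).
June has 30 days (165 − 30 = 135 remain).
July has 31 days (135 − 31 = 104 remain).
August has 31 days (104 − 31 = 73 remain).
September has 30 days (73 − 30 = 43 remain).
October has 31 days (43 − 31 = 12 remain).
12 into November → November 12.

12 November 2034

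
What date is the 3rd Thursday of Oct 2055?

Oct 2055 begins on a Friday, so the first Thursday is Oct 7 (6 days later).
The 3rd Thursday is 2 weeks later: 7 + 14 = 21.

Oct 21, 2055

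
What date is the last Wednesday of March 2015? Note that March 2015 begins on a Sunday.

2015-03-25

March 2015 begins on a Sunday, so the first Wednesday is March 4 (3 days later).
March 2015 has 31 days. Adding weeks: 4, 11, 18, 25 — the last one ≤ 31 is the 25th.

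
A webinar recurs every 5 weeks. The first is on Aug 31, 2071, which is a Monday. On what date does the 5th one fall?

The 5th occurrence is 4 intervals after the first: 4 × 35 = 140 days after Aug 31, 2071.
Aug has 31 days — 0 days to the end of Aug leaves 140.
Sep has 30 days (110 left).
Oct has 31 days (79 left).
Nov has 30 days (49 left).
Dec has 31 days (18 left).
18 days into Jan → Jan 18, 2072.

Jan 18, 2072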